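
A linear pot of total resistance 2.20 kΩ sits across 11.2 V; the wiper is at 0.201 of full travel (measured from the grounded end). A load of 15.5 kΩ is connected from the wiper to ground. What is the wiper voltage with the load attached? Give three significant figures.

V ≈ 2.20 V

The wiper splits the pot into (1−α)R = 1758 Ω above and αR = 442.2 Ω below.
Lower section ‖ load = 429.9 Ω.
V_wiper = 11.2 × 429.9/(1758 + 429.9) = 2.20 V.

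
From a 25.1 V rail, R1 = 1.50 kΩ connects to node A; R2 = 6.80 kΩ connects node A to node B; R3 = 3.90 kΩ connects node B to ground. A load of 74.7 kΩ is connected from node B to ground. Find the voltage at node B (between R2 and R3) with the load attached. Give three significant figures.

At node B, R3 is in parallel with the load: R3‖R_L = 3.706 kΩ.
Below node A the resistance is R2 + (R3‖R_L) = 10.51 kΩ, so V_A = 25.1 × 10.51/12.01 = 21.96 V.
Then V_B = V_A × (R3‖R_L)/(R2 + R3‖R_L) = 21.96 × 3.706/10.51 = 7.75 V.

V ≈ 7.75 V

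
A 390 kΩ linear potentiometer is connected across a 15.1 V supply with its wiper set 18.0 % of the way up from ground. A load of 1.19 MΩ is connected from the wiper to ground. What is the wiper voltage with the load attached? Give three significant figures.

The wiper splits the pot into (1−α)R = 319.8 kΩ above and αR = 70.20 kΩ below.
Lower section ‖ load = 66.29 kΩ.
V_wiper = 15.1 × 66.29/(319.8 + 66.29) = 2.59 V.

V ≈ 2.59 V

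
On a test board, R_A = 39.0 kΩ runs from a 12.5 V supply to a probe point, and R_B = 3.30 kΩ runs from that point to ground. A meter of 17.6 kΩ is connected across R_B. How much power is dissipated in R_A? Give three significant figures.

Total resistance from the source is R_A + (R_B‖R_L) = 41.78 kΩ, so I = 12.5/41.78 kΩ = 0.2992 mA.
P = I²·R_A = (0.2992 mA)² × 39.0 kΩ = 3.49 mW.

P ≈ 3.49 mW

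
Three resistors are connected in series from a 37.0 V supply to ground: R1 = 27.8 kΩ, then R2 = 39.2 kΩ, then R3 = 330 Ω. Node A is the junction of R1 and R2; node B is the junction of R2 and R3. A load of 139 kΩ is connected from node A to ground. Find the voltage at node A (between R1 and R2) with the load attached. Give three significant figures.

Below node A the series string R2+R3 = 39530 Ω sits in parallel with the 139000 Ω load: 30780 Ω.
V_A = 37.0 × 30780/(27800 + 30780) = 19.4 V.

V ≈ 19.4 V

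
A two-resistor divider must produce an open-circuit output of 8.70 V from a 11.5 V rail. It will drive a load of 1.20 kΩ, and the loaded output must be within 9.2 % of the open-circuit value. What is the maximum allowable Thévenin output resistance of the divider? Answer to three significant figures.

R_th ≤ 122 Ω

Loading drop = R_th/(R_th + R_L) ≤ 0.0920, so R_th ≤ R_L · ε/(1−ε) = 1.20 kΩ × 0.0920/0.9080 = 122 Ω.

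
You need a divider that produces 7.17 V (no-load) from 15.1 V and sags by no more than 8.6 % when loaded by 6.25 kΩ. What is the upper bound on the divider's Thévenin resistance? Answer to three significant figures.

R_th ≤ 588 Ω

Loading drop = R_th/(R_th + R_L) ≤ 0.0860, so R_th ≤ R_L · ε/(1−ε) = 6.25 kΩ × 0.0860/0.9140 = 588 Ω.
(Any R1, R2 with R2/(R1+R2) = 0.475 and R1‖R2 ≤ 588 Ω will meet the spec.)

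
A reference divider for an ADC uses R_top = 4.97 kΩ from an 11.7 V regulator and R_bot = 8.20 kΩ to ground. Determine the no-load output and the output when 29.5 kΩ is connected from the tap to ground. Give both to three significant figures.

Open-circuit: V = 11.7 × 8.20/(4.97 + 8.20) = 7.28 V.
With the load, R_bot becomes R_bot‖R_L = 6.416 kΩ, so V = 11.7 × 6.416/11.39 = 6.59 V.

Unloaded: 7.28 V; loaded: 6.59 V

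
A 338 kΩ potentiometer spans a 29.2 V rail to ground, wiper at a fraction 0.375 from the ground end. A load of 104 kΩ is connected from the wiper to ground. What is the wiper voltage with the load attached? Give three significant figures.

V ≈ 6.22 V

The wiper splits the pot into (1−α)R = 211.2 kΩ above and αR = 126.8 kΩ below.
Lower section ‖ load = 57.13 kΩ.
V_wiper = 29.2 × 57.13/(211.2 + 57.13) = 6.22 V.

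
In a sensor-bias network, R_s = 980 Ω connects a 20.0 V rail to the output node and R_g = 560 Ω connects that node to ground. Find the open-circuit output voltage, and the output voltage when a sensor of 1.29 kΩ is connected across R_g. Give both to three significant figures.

Open-circuit: V = 20.0 × 560/(980 + 560) = 7.27 V.
With the load, R_g becomes R_g‖R_L = 390.5 Ω, so V = 20.0 × 390.5/1370 = 5.70 V.

Unloaded: 7.27 V; loaded: 5.70 V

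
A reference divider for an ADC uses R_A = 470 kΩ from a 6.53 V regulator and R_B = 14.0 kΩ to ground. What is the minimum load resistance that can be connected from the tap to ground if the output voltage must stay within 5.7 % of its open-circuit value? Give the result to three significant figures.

Output resistance R_th = R_A‖R_B = (470 × 14.0)/484.0 = 13.60 kΩ.
The fractional drop is R_th/(R_th + R_L); requiring this ≤ 0.0570 gives R_L ≥ R_th(1/0.0570 − 1) = 13.60 × 16.54 = 225 kΩ.

R_L(min) ≈ 225 kΩ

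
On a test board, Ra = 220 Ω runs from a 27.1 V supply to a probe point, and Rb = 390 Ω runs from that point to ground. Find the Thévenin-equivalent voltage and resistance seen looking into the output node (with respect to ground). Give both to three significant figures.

V_th is the open-circuit tap voltage: 27.1 × 390/(220 + 390) = 17.3 V.
With the supply zeroed, Ra and Rb appear in parallel from the tap: R_th = Ra‖Rb = (220 × 390)/610.0 = 141 Ω.

V_th = 17.3 V, R_th = 141 Ω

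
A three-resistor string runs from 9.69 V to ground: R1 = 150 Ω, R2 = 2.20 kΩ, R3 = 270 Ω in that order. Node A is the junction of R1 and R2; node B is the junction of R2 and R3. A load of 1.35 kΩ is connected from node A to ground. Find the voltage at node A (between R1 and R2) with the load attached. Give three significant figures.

V ≈ 8.27 V

Below node A the series string R2+R3 = 2470 Ω sits in parallel with the 1350 Ω load: 872.9 Ω.
V_A = 9.69 × 872.9/(150 + 872.9) = 8.27 V.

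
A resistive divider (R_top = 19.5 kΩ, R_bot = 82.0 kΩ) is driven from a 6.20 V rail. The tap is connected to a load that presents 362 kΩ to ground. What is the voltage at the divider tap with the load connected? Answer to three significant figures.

V_out ≈ 4.80 V

The load sits in parallel with R_bot: R_bot‖R_L = (82.0 × 362) / (82.0 + 362) = 66.86 kΩ.
V_out = 6.20 × 66.86 / (19.5 + 66.86) = 6.20 × 66.86/86.36 = 4.80 V.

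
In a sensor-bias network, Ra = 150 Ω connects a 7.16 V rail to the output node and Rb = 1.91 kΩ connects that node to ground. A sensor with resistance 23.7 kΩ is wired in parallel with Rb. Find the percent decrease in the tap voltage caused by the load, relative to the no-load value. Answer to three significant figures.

The divider's output (Thévenin) resistance is Ra‖Rb = 139.1 Ω.
Fractional drop under load = R_th/(R_th + R_L) = 139.1 / (139.1 + 23700) = 0.005834.
So the output falls by 0.583 %.

0.583 %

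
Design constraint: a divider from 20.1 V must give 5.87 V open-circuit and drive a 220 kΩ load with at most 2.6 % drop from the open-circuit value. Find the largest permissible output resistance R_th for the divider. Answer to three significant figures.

R_th ≤ 5.87 kΩ

Loading drop = R_th/(R_th + R_L) ≤ 0.0260, so R_th ≤ R_L · ε/(1−ε) = 220 kΩ × 0.0260/0.9740 = 5.87 kΩ.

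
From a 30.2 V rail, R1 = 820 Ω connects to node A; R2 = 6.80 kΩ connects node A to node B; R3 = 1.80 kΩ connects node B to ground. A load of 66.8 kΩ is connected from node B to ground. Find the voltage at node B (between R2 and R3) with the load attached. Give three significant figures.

At node B, R3 is in parallel with the load: R3‖R_L = 1753 Ω.
Below node A the resistance is R2 + (R3‖R_L) = 8553 Ω, so V_A = 30.2 × 8553/9373 = 27.56 V.
Then V_B = V_A × (R3‖R_L)/(R2 + R3‖R_L) = 27.56 × 1753/8553 = 5.65 V.

V ≈ 5.65 V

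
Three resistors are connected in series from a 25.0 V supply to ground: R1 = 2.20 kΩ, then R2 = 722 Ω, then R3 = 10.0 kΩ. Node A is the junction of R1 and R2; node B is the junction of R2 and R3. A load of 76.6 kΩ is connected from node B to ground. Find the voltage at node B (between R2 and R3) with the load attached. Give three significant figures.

At node B, R3 is in parallel with the load: R3‖R_L = 8845 Ω.
Below node A the resistance is R2 + (R3‖R_L) = 9567 Ω, so V_A = 25.0 × 9567/11770 = 20.33 V.
Then V_B = V_A × (R3‖R_L)/(R2 + R3‖R_L) = 20.33 × 8845/9567 = 18.8 V.

V ≈ 18.8 V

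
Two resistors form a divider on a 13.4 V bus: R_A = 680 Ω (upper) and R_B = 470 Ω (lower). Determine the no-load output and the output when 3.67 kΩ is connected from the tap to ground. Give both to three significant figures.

Open-circuit: V = 13.4 × 470/(680 + 470) = 5.48 V.
With the load, R_B becomes R_B‖R_L = 416.6 Ω, so V = 13.4 × 416.6/1097 = 5.09 V.

Unloaded: 5.48 V; loaded: 5.09 V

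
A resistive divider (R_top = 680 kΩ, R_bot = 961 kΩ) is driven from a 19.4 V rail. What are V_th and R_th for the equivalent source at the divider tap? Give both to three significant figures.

V_th is the open-circuit tap voltage: 19.4 × 961/(680 + 961) = 11.4 V.
With the supply zeroed, R_top and R_bot appear in parallel from the tap: R_th = R_top‖R_bot = (680 × 961)/1641 = 398 kΩ.

V_th = 11.4 V, R_th = 398 kΩ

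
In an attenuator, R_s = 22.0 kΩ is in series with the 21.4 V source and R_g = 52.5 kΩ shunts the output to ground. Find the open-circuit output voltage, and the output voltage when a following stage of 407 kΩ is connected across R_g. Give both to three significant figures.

Unloaded: 15.1 V; loaded: 14.5 V

Open-circuit: V = 21.4 × 52.5/(22.0 + 52.5) = 15.1 V.
With the load, R_g becomes R_g‖R_L = 46.50 kΩ, so V = 21.4 × 46.50/68.50 = 14.5 V.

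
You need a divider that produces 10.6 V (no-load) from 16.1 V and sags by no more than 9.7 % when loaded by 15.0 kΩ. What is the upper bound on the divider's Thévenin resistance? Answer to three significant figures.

R_th ≤ 1.61 kΩ

Loading drop = R_th/(R_th + R_L) ≤ 0.0970, so R_th ≤ R_L · ε/(1−ε) = 15.0 kΩ × 0.0970/0.9030 = 1.61 kΩ.
(Any R1, R2 with R2/(R1+R2) = 0.658 and R1‖R2 ≤ 1.61 kΩ will meet the spec.)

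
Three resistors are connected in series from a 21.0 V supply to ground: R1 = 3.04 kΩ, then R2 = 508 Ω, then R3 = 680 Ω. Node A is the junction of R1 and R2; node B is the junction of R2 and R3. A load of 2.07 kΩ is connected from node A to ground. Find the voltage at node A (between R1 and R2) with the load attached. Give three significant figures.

V ≈ 4.18 V

Below node A the series string R2+R3 = 1188 Ω sits in parallel with the 2070 Ω load: 754.8 Ω.
V_A = 21.0 × 754.8/(3040 + 754.8) = 4.18 V.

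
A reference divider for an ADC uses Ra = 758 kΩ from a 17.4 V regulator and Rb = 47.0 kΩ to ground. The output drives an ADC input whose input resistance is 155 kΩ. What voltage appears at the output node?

V_out ≈ 0.790 V

The load sits in parallel with Rb: Rb‖R_L = (47.0 × 155) / (47.0 + 155) = 36.06 kΩ.
V_out = 17.4 × 36.06 / (758 + 36.06) = 17.4 × 36.06/794.1 = 0.790 V.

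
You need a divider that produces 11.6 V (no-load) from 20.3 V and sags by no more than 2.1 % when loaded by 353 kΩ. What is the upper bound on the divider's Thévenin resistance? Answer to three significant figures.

R_th ≤ 7.57 kΩ

Loading drop = R_th/(R_th + R_L) ≤ 0.0210, so R_th ≤ R_L · ε/(1−ε) = 353 kΩ × 0.0210/0.9790 = 7.57 kΩ.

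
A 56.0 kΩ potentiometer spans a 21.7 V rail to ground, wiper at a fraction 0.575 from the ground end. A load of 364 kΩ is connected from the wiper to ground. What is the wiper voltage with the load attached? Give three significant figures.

The wiper splits the pot into (1−α)R = 23.80 kΩ above and αR = 32.20 kΩ below.
Lower section ‖ load = 29.58 kΩ.
V_wiper = 21.7 × 29.58/(23.80 + 29.58) = 12.0 V.

V ≈ 12.0 V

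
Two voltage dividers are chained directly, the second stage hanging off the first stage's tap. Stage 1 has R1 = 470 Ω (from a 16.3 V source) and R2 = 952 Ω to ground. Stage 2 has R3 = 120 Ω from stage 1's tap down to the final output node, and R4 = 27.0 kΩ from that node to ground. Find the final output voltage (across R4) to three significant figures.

Stage 2 presents R3+R4 = 27120 Ω as a load on stage 1's tap.
Stage 1's lower leg becomes R2‖(R3+R4) = 919.7 Ω, so V_mid = 16.3 × 919.7/1390 = 10.79 V.
Stage 2 is itself unloaded: V_out = V_mid × R4/(R3+R4) = 10.79 × 27000/27120 = 10.7 V.

V_out ≈ 10.7 V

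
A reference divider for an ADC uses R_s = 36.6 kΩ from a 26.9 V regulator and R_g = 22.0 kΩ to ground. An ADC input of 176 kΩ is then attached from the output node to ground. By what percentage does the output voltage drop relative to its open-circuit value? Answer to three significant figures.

The divider's output (Thévenin) resistance is R_s‖R_g = 13.74 kΩ.
Fractional drop under load = R_th/(R_th + R_L) = 13.74 / (13.74 + 176) = 0.07242.
So the output falls by 7.24 %.

7.24 %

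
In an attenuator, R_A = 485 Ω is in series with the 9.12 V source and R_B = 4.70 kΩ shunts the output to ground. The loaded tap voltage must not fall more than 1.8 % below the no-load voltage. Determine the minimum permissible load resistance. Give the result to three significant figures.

R_L(min) ≈ 24.0 kΩ

Output resistance R_th = R_A‖R_B = (485 × 4700)/5185 = 439.6 Ω.
The fractional drop is R_th/(R_th + R_L); requiring this ≤ 0.0180 gives R_L ≥ R_th(1/0.0180 − 1) = 439.6 × 54.56 = 24.0 kΩ.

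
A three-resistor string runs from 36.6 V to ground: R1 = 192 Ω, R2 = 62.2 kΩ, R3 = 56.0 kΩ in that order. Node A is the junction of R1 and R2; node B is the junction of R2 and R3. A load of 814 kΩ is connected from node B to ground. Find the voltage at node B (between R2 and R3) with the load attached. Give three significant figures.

At node B, R3 is in parallel with the load: R3‖R_L = 52400 Ω.
Below node A the resistance is R2 + (R3‖R_L) = 114600 Ω, so V_A = 36.6 × 114600/114800 = 36.54 V.
Then V_B = V_A × (R3‖R_L)/(R2 + R3‖R_L) = 36.54 × 52400/114600 = 16.7 V.

V ≈ 16.7 V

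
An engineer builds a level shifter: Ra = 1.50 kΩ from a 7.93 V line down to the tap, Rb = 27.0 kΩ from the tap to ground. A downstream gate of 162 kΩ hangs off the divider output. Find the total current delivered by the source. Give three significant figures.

I ≈ 0.322 mA

Rb‖R_L = 23.14 kΩ, so the source sees Ra + Rb‖R_L = 24.64 kΩ.
I = 7.93 V / 24.64 kΩ = 0.322 mA.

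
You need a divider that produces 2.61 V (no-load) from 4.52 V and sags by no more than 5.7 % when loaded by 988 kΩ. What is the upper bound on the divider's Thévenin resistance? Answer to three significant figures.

R_th ≤ 59.7 kΩ

Loading drop = R_th/(R_th + R_L) ≤ 0.0570, so R_th ≤ R_L · ε/(1−ε) = 988 kΩ × 0.0570/0.9430 = 59.7 kΩ.
(Any R1, R2 with R2/(R1+R2) = 0.577 and R1‖R2 ≤ 59.7 kΩ will meet the spec.)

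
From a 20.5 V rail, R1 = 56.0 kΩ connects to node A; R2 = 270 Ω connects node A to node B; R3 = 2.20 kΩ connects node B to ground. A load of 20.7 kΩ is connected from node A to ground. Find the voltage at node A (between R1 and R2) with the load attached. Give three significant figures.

V ≈ 0.777 V

Below node A the series string R2+R3 = 2470 Ω sits in parallel with the 20700 Ω load: 2207 Ω.
V_A = 20.5 × 2207/(56000 + 2207) = 0.777 V.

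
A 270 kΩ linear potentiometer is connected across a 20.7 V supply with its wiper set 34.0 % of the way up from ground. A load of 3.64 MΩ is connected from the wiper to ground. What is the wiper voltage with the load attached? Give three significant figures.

The wiper splits the pot into (1−α)R = 178.2 kΩ above and αR = 91.80 kΩ below.
Lower section ‖ load = 89.54 kΩ.
V_wiper = 20.7 × 89.54/(178.2 + 89.54) = 6.92 V.

V ≈ 6.92 V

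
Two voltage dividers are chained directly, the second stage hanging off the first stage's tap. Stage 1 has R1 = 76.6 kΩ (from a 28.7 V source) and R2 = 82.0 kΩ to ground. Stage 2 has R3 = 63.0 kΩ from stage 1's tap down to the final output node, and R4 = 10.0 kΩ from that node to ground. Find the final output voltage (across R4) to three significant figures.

V_out ≈ 1.32 V

Stage 2 presents R3+R4 = 73.00 kΩ as a load on stage 1's tap.
Stage 1's lower leg becomes R2‖(R3+R4) = 38.62 kΩ, so V_mid = 28.7 × 38.62/115.2 = 9.620 V.
Stage 2 is itself unloaded: V_out = V_mid × R4/(R3+R4) = 9.620 × 10.0/73.00 = 1.32 V.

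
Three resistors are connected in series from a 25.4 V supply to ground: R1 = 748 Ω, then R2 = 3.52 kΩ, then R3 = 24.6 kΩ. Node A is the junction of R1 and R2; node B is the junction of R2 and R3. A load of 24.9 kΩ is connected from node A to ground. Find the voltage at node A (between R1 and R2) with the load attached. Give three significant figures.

V ≈ 24.0 V

Below node A the series string R2+R3 = 28120 Ω sits in parallel with the 24900 Ω load: 13210 Ω.
V_A = 25.4 × 13210/(748 + 13210) = 24.0 V.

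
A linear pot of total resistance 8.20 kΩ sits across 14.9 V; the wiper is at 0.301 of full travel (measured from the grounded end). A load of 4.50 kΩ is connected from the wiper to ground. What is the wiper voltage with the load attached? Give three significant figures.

The wiper splits the pot into (1−α)R = 5.732 kΩ above and αR = 2.468 kΩ below.
Lower section ‖ load = 1.594 kΩ.
V_wiper = 14.9 × 1.594/(5.732 + 1.594) = 3.24 V.

V ≈ 3.24 V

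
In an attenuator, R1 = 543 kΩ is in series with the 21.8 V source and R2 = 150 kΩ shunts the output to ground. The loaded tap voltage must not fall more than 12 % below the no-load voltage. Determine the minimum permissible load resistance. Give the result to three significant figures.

Output resistance R_th = R1‖R2 = (543 × 150)/693.0 = 117.5 kΩ.
The fractional drop is R_th/(R_th + R_L); requiring this ≤ 0.120 gives R_L ≥ R_th(1/0.120 − 1) = 117.5 × 7.333 = 862 kΩ.

R_L(min) ≈ 862 kΩ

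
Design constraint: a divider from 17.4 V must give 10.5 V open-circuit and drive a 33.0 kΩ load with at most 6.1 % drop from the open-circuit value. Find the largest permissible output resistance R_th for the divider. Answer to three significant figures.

R_th ≤ 2.14 kΩ

Loading drop = R_th/(R_th + R_L) ≤ 0.0610, so R_th ≤ R_L · ε/(1−ε) = 33.0 kΩ × 0.0610/0.9390 = 2.14 kΩ.
(Any R1, R2 with R2/(R1+R2) = 0.603 and R1‖R2 ≤ 2.14 kΩ will meet the spec.)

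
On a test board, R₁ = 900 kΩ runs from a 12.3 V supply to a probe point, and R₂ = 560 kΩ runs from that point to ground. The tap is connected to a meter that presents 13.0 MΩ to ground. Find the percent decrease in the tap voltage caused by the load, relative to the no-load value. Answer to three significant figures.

2.59 %

The divider's output (Thévenin) resistance is R₁‖R₂ = 345.2 kΩ.
Fractional drop under load = R_th/(R_th + R_L) = 345.2 / (345.2 + 13000) = 0.02587.
So the output falls by 2.59 %.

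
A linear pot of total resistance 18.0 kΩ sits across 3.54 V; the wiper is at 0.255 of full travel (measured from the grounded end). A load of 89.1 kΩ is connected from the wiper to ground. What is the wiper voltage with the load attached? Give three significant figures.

The wiper splits the pot into (1−α)R = 13.41 kΩ above and αR = 4.590 kΩ below.
Lower section ‖ load = 4.365 kΩ.
V_wiper = 3.54 × 4.365/(13.41 + 4.365) = 0.869 V.

V ≈ 0.869 V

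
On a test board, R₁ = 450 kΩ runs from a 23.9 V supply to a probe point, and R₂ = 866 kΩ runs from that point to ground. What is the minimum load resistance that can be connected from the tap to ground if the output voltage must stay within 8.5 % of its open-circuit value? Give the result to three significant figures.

Output resistance R_th = R₁‖R₂ = (450 × 866)/1316 = 296.1 kΩ.
The fractional drop is R_th/(R_th + R_L); requiring this ≤ 0.0850 gives R_L ≥ R_th(1/0.0850 − 1) = 296.1 × 10.76 = 3.19 MΩ.

R_L(min) ≈ 3.19 MΩ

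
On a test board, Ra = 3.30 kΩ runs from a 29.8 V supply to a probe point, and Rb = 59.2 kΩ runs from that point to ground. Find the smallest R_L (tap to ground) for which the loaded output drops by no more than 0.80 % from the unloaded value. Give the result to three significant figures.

R_L(min) ≈ 388 kΩ

Output resistance R_th = Ra‖Rb = (3.30 × 59.2)/62.50 = 3.126 kΩ.
The fractional drop is R_th/(R_th + R_L); requiring this ≤ 0.00800 gives R_L ≥ R_th(1/0.00800 − 1) = 3.126 × 124.0 = 388 kΩ.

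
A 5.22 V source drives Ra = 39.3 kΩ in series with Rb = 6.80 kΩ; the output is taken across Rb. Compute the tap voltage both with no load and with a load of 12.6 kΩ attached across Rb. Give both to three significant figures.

Unloaded: 0.770 V; loaded: 0.527 V

Open-circuit: V = 5.22 × 6.80/(39.3 + 6.80) = 0.770 V.
With the load, Rb becomes Rb‖R_L = 4.416 kΩ, so V = 5.22 × 4.416/43.72 = 0.527 V.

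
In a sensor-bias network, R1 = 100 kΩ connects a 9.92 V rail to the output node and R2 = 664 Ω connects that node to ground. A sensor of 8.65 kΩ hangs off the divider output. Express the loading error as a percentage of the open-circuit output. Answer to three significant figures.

The divider's output (Thévenin) resistance is R1‖R2 = 659.6 Ω.
Fractional drop under load = R_th/(R_th + R_L) = 659.6 / (659.6 + 8650) = 0.07085.
So the output falls by 7.09 %.

7.09 %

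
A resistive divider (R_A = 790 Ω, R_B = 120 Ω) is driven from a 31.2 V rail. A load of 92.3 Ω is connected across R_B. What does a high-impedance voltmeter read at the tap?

The load sits in parallel with R_B: R_B‖R_L = (120 × 92.3) / (120 + 92.3) = 52.17 Ω.
V_out = 31.2 × 52.17 / (790 + 52.17) = 31.2 × 52.17/842.2 = 1.93 V.

V_out ≈ 1.93 V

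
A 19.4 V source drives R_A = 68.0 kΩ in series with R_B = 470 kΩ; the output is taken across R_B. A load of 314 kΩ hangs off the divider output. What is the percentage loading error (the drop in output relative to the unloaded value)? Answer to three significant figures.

15.9 %

Unloaded V = 19.4 × 470/538.0 = 16.95 V.
Loaded: R_B‖R_L = 188.2 kΩ, giving V = 19.4 × 188.2/256.2 = 14.25 V.
Drop = (16.95 − 14.25) / 16.95 = 15.9 %.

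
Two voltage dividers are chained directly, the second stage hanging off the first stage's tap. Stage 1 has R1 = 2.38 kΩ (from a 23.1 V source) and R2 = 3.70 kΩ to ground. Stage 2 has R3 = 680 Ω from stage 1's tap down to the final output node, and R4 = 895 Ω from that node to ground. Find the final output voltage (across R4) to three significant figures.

Stage 2 presents R3+R4 = 1575 Ω as a load on stage 1's tap.
Stage 1's lower leg becomes R2‖(R3+R4) = 1105 Ω, so V_mid = 23.1 × 1105/3485 = 7.323 V.
Stage 2 is itself unloaded: V_out = V_mid × R4/(R3+R4) = 7.323 × 895/1575 = 4.16 V.

V_out ≈ 4.16 V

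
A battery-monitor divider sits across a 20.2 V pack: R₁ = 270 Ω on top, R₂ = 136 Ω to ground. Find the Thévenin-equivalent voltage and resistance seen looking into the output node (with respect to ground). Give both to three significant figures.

V_th is the open-circuit tap voltage: 20.2 × 136/(270 + 136) = 6.77 V.
With the supply zeroed, R₁ and R₂ appear in parallel from the tap: R_th = R₁‖R₂ = (270 × 136)/406.0 = 90.4 Ω.

V_th = 6.77 V, R_th = 90.4 Ω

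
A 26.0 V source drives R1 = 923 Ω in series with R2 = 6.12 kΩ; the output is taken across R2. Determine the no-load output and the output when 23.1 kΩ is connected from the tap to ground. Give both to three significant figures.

Open-circuit: V = 26.0 × 6120/(923 + 6120) = 22.6 V.
With the load, R2 becomes R2‖R_L = 4838 Ω, so V = 26.0 × 4838/5761 = 21.8 V.

Unloaded: 22.6 V; loaded: 21.8 V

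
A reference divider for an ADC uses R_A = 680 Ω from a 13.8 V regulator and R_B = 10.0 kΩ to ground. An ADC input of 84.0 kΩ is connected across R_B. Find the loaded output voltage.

V_out ≈ 12.8 V

The load sits in parallel with R_B: R_B‖R_L = (10000 × 84000) / (10000 + 84000) = 8936 Ω.
V_out = 13.8 × 8936 / (680 + 8936) = 13.8 × 8936/9616 = 12.8 V.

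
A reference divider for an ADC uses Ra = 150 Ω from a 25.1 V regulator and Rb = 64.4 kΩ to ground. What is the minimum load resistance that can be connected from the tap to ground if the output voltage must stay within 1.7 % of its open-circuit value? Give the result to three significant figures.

Output resistance R_th = Ra‖Rb = (150 × 64400)/64550 = 149.7 Ω.
The fractional drop is R_th/(R_th + R_L); requiring this ≤ 0.0170 gives R_L ≥ R_th(1/0.0170 − 1) = 149.7 × 57.82 = 8.65 kΩ.

R_L(min) ≈ 8.65 kΩ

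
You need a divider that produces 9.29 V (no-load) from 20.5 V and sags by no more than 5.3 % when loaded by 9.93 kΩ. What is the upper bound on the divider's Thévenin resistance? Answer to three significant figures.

Loading drop = R_th/(R_th + R_L) ≤ 0.0530, so R_th ≤ R_L · ε/(1−ε) = 9.93 kΩ × 0.0530/0.9470 = 556 Ω.
(Any R1, R2 with R2/(R1+R2) = 0.453 and R1‖R2 ≤ 556 Ω will meet the spec.)

R_th ≤ 556 Ω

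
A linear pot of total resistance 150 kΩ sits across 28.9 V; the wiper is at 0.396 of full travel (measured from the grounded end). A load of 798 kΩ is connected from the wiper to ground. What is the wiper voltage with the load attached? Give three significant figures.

The wiper splits the pot into (1−α)R = 90.60 kΩ above and αR = 59.40 kΩ below.
Lower section ‖ load = 55.28 kΩ.
V_wiper = 28.9 × 55.28/(90.60 + 55.28) = 11.0 V.

V ≈ 11.0 V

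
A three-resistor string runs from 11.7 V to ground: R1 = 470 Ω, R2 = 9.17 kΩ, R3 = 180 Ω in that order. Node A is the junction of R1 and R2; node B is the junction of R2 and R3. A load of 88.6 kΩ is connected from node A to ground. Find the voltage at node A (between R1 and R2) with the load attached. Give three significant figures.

Below node A the series string R2+R3 = 9350 Ω sits in parallel with the 88600 Ω load: 8457 Ω.
V_A = 11.7 × 8457/(470 + 8457) = 11.1 V.

V ≈ 11.1 V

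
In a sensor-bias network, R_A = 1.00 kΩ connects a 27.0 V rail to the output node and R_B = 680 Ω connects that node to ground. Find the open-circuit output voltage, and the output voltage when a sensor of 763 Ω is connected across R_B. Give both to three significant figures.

Open-circuit: V = 27.0 × 680/(1000 + 680) = 10.9 V.
With the load, R_B becomes R_B‖R_L = 359.6 Ω, so V = 27.0 × 359.6/1360 = 7.14 V.

Unloaded: 10.9 V; loaded: 7.14 V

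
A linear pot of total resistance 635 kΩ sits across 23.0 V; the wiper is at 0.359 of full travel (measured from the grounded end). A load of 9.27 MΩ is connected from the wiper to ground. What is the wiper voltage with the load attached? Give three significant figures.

V ≈ 8.13 V

The wiper splits the pot into (1−α)R = 407.0 kΩ above and αR = 228.0 kΩ below.
Lower section ‖ load = 222.5 kΩ.
V_wiper = 23.0 × 222.5/(407.0 + 222.5) = 8.13 V.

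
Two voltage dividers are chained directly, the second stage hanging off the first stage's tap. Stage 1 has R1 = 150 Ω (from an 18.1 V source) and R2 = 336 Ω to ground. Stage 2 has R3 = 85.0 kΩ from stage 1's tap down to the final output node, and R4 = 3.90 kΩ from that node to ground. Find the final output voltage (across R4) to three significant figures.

V_out ≈ 0.548 V

Stage 2 presents R3+R4 = 88900 Ω as a load on stage 1's tap.
Stage 1's lower leg becomes R2‖(R3+R4) = 334.7 Ω, so V_mid = 18.1 × 334.7/484.7 = 12.50 V.
Stage 2 is itself unloaded: V_out = V_mid × R4/(R3+R4) = 12.50 × 3900/88900 = 0.548 V.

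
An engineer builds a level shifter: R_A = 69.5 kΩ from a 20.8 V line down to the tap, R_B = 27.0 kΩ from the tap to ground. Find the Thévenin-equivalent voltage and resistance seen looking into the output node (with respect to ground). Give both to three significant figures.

V_th = 5.82 V, R_th = 19.4 kΩ

V_th is the open-circuit tap voltage: 20.8 × 27.0/(69.5 + 27.0) = 5.82 V.
With the supply zeroed, R_A and R_B appear in parallel from the tap: R_th = R_A‖R_B = (69.5 × 27.0)/96.50 = 19.4 kΩ.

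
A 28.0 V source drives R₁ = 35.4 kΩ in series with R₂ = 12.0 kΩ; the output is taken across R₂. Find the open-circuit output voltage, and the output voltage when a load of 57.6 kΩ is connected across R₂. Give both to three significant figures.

Open-circuit: V = 28.0 × 12.0/(35.4 + 12.0) = 7.09 V.
With the load, R₂ becomes R₂‖R_L = 9.931 kΩ, so V = 28.0 × 9.931/45.33 = 6.13 V.

Unloaded: 7.09 V; loaded: 6.13 V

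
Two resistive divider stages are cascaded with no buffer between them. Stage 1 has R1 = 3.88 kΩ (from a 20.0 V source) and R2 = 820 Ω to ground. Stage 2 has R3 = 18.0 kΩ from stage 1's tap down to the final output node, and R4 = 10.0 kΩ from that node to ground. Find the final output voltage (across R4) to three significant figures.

Stage 2 presents R3+R4 = 28000 Ω as a load on stage 1's tap.
Stage 1's lower leg becomes R2‖(R3+R4) = 796.7 Ω, so V_mid = 20.0 × 796.7/4677 = 3.407 V.
Stage 2 is itself unloaded: V_out = V_mid × R4/(R3+R4) = 3.407 × 10000/28000 = 1.22 V.

V_out ≈ 1.22 V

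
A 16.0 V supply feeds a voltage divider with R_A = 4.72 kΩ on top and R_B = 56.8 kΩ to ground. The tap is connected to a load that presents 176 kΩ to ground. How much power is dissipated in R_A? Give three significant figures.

P ≈ 0.532 mW

Total resistance from the source is R_A + (R_B‖R_L) = 47.66 kΩ, so I = 16.0/47.66 kΩ = 0.3357 mA.
P = I²·R_A = (0.3357 mA)² × 4.72 kΩ = 0.532 mW.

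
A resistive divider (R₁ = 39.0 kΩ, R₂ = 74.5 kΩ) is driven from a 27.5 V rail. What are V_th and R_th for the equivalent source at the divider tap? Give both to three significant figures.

V_th is the open-circuit tap voltage: 27.5 × 74.5/(39.0 + 74.5) = 18.1 V.
With the supply zeroed, R₁ and R₂ appear in parallel from the tap: R_th = R₁‖R₂ = (39.0 × 74.5)/113.5 = 25.6 kΩ.

V_th = 18.1 V, R_th = 25.6 kΩ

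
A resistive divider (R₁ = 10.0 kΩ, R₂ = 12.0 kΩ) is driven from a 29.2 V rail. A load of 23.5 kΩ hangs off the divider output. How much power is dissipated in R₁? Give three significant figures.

P ≈ 26.5 mW

Total resistance from the source is R₁ + (R₂‖R_L) = 17.94 kΩ, so I = 29.2/17.94 kΩ = 1.627 mA.
P = I²·R₁ = (1.627 mA)² × 10.0 kΩ = 26.5 mW.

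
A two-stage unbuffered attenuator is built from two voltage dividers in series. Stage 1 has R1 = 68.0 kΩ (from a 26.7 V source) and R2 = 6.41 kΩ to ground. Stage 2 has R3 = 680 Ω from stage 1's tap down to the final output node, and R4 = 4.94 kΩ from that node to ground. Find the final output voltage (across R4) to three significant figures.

Stage 2 presents R3+R4 = 5620 Ω as a load on stage 1's tap.
Stage 1's lower leg becomes R2‖(R3+R4) = 2995 Ω, so V_mid = 26.7 × 2995/70990 = 1.126 V.
Stage 2 is itself unloaded: V_out = V_mid × R4/(R3+R4) = 1.126 × 4940/5620 = 0.990 V.

V_out ≈ 0.990 V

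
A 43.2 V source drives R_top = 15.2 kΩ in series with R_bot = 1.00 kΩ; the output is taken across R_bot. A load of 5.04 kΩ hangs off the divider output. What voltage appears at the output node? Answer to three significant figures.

V_out ≈ 2.25 V

The load sits in parallel with R_bot: R_bot‖R_L = (1.00 × 5.04) / (1.00 + 5.04) = 0.8344 kΩ.
V_out = 43.2 × 0.8344 / (15.2 + 0.8344) = 43.2 × 0.8344/16.03 = 2.25 V.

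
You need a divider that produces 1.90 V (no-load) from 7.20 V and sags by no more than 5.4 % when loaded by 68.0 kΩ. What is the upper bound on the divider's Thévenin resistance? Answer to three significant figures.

Loading drop = R_th/(R_th + R_L) ≤ 0.0540, so R_th ≤ R_L · ε/(1−ε) = 68.0 kΩ × 0.0540/0.9460 = 3.88 kΩ.
(Any R1, R2 with R2/(R1+R2) = 0.264 and R1‖R2 ≤ 3.88 kΩ will meet the spec.)

R_th ≤ 3.88 kΩ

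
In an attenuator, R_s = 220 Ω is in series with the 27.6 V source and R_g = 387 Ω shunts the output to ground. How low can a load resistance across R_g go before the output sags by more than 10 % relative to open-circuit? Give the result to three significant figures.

Output resistance R_th = R_s‖R_g = (220 × 387)/607.0 = 140.3 Ω.
The fractional drop is R_th/(R_th + R_L); requiring this ≤ 0.100 gives R_L ≥ R_th(1/0.100 − 1) = 140.3 × 9.000 = 1.26 kΩ.

R_L(min) ≈ 1.26 kΩ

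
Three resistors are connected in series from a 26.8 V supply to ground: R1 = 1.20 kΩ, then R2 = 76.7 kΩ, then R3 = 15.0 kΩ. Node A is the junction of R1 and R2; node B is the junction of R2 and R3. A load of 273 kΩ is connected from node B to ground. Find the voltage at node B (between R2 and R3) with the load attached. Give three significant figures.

At node B, R3 is in parallel with the load: R3‖R_L = 14.22 kΩ.
Below node A the resistance is R2 + (R3‖R_L) = 90.92 kΩ, so V_A = 26.8 × 90.92/92.12 = 26.45 V.
Then V_B = V_A × (R3‖R_L)/(R2 + R3‖R_L) = 26.45 × 14.22/90.92 = 4.14 V.

V ≈ 4.14 V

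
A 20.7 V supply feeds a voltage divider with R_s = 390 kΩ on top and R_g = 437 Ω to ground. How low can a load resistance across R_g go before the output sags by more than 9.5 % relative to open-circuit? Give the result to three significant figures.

R_L(min) ≈ 4.16 kΩ

Output resistance R_th = R_s‖R_g = (390000 × 437)/390400 = 436.5 Ω.
The fractional drop is R_th/(R_th + R_L); requiring this ≤ 0.0950 gives R_L ≥ R_th(1/0.0950 − 1) = 436.5 × 9.526 = 4.16 kΩ.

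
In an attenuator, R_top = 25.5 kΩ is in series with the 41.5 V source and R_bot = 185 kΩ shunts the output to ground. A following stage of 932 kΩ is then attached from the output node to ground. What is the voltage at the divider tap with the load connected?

V_out ≈ 35.6 V

The load sits in parallel with R_bot: R_bot‖R_L = (185 × 932) / (185 + 932) = 154.4 kΩ.
V_out = 41.5 × 154.4 / (25.5 + 154.4) = 41.5 × 154.4/179.9 = 35.6 V.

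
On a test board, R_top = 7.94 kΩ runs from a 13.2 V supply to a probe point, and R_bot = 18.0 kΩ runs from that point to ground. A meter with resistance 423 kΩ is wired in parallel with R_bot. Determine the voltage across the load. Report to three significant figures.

The load sits in parallel with R_bot: R_bot‖R_L = (18.0 × 423) / (18.0 + 423) = 17.27 kΩ.
V_out = 13.2 × 17.27 / (7.94 + 17.27) = 13.2 × 17.27/25.21 = 9.04 V.

V_out ≈ 9.04 V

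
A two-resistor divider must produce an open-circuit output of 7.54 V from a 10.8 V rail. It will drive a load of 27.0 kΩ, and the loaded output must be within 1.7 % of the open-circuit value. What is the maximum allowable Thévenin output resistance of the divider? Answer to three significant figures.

R_th ≤ 467 Ω

Loading drop = R_th/(R_th + R_L) ≤ 0.0170, so R_th ≤ R_L · ε/(1−ε) = 27.0 kΩ × 0.0170/0.9830 = 467 Ω.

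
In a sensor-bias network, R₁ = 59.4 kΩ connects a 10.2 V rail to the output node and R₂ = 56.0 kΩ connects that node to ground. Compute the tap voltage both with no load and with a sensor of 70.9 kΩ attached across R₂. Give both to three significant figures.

Open-circuit: V = 10.2 × 56.0/(59.4 + 56.0) = 4.95 V.
With the load, R₂ becomes R₂‖R_L = 31.29 kΩ, so V = 10.2 × 31.29/90.69 = 3.52 V.

Unloaded: 4.95 V; loaded: 3.52 V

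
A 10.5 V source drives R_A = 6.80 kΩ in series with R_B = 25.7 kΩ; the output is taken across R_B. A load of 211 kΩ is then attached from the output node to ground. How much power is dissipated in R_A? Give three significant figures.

P ≈ 0.849 mW

Total resistance from the source is R_A + (R_B‖R_L) = 29.71 kΩ, so I = 10.5/29.71 kΩ = 0.3534 mA.
P = I²·R_A = (0.3534 mA)² × 6.80 kΩ = 0.849 mW.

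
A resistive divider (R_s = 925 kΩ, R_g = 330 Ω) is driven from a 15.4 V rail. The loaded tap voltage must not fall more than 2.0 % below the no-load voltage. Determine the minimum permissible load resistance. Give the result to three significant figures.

R_L(min) ≈ 16.2 kΩ

Output resistance R_th = R_s‖R_g = (925000 × 330)/925300 = 329.9 Ω.
The fractional drop is R_th/(R_th + R_L); requiring this ≤ 0.0200 gives R_L ≥ R_th(1/0.0200 − 1) = 329.9 × 49.00 = 16.2 kΩ.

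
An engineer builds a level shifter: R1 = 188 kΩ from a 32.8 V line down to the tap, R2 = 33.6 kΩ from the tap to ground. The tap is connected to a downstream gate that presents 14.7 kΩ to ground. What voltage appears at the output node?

V_out ≈ 1.69 V

The load sits in parallel with R2: R2‖R_L = (33.6 × 14.7) / (33.6 + 14.7) = 10.23 kΩ.
V_out = 32.8 × 10.23 / (188 + 10.23) = 32.8 × 10.23/198.2 = 1.69 V.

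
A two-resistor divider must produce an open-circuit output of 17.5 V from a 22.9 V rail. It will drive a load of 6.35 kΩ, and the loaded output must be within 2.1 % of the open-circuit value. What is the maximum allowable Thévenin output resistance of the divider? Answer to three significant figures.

R_th ≤ 136 Ω

Loading drop = R_th/(R_th + R_L) ≤ 0.0210, so R_th ≤ R_L · ε/(1−ε) = 6.35 kΩ × 0.0210/0.9790 = 136 Ω.
(Any R1, R2 with R2/(R1+R2) = 0.764 and R1‖R2 ≤ 136 Ω will meet the spec.)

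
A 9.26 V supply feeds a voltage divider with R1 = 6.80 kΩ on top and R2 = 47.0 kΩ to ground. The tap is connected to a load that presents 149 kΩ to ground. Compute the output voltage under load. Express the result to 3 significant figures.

The load sits in parallel with R2: R2‖R_L = (47.0 × 149) / (47.0 + 149) = 35.73 kΩ.
V_out = 9.26 × 35.73 / (6.80 + 35.73) = 9.26 × 35.73/42.53 = 7.78 V.
(Unloaded it would have been 8.09 V.)

V_out ≈ 7.78 V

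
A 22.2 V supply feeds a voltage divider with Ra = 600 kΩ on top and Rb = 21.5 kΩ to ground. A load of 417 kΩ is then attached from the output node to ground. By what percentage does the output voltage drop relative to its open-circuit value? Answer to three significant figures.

4.74 %

The divider's output (Thévenin) resistance is Ra‖Rb = 20.76 kΩ.
Fractional drop under load = R_th/(R_th + R_L) = 20.76 / (20.76 + 417) = 0.04742.
So the output falls by 4.74 %.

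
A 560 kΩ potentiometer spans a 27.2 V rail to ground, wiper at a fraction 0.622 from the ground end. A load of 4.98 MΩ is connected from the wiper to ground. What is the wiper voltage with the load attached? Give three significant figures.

V ≈ 16.5 V

The wiper splits the pot into (1−α)R = 211.7 kΩ above and αR = 348.3 kΩ below.
Lower section ‖ load = 325.5 kΩ.
V_wiper = 27.2 × 325.5/(211.7 + 325.5) = 16.5 V.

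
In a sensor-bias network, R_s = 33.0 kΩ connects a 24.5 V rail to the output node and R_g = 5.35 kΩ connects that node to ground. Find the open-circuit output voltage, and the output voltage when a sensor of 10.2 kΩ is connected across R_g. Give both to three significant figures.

Unloaded: 3.42 V; loaded: 2.35 V

Open-circuit: V = 24.5 × 5.35/(33.0 + 5.35) = 3.42 V.
With the load, R_g becomes R_g‖R_L = 3.509 kΩ, so V = 24.5 × 3.509/36.51 = 2.35 V.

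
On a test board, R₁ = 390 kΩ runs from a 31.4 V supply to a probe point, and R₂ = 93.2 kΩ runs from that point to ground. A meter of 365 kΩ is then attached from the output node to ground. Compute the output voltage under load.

The load sits in parallel with R₂: R₂‖R_L = (93.2 × 365) / (93.2 + 365) = 74.24 kΩ.
V_out = 31.4 × 74.24 / (390 + 74.24) = 31.4 × 74.24/464.2 = 5.02 V.

V_out ≈ 5.02 V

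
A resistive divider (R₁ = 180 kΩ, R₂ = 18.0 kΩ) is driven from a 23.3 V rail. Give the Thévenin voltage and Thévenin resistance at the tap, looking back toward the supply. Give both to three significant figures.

V_th is the open-circuit tap voltage: 23.3 × 18.0/(180 + 18.0) = 2.12 V.
With the supply zeroed, R₁ and R₂ appear in parallel from the tap: R_th = R₁‖R₂ = (180 × 18.0)/198.0 = 16.4 kΩ.

V_th = 2.12 V, R_th = 16.4 kΩ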